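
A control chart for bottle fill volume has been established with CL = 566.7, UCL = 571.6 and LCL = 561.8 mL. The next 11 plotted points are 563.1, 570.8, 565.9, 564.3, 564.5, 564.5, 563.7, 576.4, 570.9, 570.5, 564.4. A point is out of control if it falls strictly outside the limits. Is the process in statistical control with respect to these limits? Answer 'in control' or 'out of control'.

out of control

Compare each point to [561.8, 571.6]: sample 8 = 576.4 > UCL.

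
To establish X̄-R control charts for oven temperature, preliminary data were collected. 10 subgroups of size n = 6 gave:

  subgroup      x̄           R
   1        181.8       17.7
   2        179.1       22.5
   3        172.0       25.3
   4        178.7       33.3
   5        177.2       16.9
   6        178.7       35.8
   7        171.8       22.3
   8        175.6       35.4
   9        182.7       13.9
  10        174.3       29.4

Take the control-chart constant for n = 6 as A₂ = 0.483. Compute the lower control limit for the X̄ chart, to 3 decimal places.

164.994

X̄̄ = (181.8 + 179.1 + 172.0 + 178.7 + 177.2 + 178.7 + 171.8 + 175.6 + 182.7 + 174.3) / 10 = 1771.9000 / 10 = 177.1900
R̄ = (17.7 + 22.5 + 25.3 + 33.3 + 16.9 + 35.8 + 22.3 + 35.4 + 13.9 + 29.4) / 10 = 252.5000 / 10 = 25.2500
LCL = X̄̄ − A₂·R̄ = 177.1900 − 0.483 × 25.2500 = 164.9942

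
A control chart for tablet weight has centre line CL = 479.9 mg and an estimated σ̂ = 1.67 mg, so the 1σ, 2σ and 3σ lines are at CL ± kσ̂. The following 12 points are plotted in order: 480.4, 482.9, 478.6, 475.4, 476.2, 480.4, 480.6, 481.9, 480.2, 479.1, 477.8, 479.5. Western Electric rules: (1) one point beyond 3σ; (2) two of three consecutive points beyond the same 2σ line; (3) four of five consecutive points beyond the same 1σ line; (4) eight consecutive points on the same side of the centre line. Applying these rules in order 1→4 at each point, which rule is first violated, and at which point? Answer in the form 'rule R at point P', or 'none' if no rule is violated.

rule 2 at point 5

Zone of each point (C = within 1σ̂, B = 1σ̂–2σ̂, A = 2σ̂–3σ̂, * = beyond 3σ̂; sign = side of CL): 1:+C, 2:+B, 3:-C, 4:-A, 5:-A, 6:+C, 7:+C, 8:+B, 9:+C, 10:-C, 11:-B, 12:-C
Rule 2 (two of three consecutive points beyond the same 2σ limit) is satisfied at point 5.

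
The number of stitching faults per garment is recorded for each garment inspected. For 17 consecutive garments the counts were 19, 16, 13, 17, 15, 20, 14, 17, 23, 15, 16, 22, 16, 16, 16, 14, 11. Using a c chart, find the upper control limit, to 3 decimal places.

c̄ = (19 + 16 + 13 + 17 + 15 + 20 + 14 + 17 + 23 + 15 + 16 + 22 + 16 + 16 + 16 + 14 + 11) / 17 = 280 / 17 = 16.4706
UCL = c̄ + 3√c̄ = 16.4706 + 3 × √16.4706 = 16.4706 + 3 × 4.0584 = 28.6458

28.646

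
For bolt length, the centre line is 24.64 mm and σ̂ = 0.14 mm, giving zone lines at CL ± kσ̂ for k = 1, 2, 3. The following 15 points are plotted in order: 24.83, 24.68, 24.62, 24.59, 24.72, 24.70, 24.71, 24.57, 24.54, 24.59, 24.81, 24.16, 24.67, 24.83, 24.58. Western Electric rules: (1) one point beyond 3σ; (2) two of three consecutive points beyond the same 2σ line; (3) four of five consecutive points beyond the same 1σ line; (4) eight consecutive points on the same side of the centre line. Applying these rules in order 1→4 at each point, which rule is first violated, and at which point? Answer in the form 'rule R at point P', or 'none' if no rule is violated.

rule 1 at point 12

Zone of each point (C = within 1σ̂, B = 1σ̂–2σ̂, A = 2σ̂–3σ̂, * = beyond 3σ̂; sign = side of CL): 1:+B, 2:+C, 3:-C, 4:-C, 5:+C, 6:+C, 7:+C, 8:-C, 9:-C, 10:-C, 11:+B, 12:-*, 13:+C, 14:+B, 15:-C
Rule 1 (one point beyond the 3σ limits) is satisfied at point 12.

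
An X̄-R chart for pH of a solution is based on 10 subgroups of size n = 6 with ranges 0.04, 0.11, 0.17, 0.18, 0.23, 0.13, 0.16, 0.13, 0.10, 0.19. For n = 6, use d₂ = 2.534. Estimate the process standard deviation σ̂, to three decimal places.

0.057

R̄ = (0.04 + 0.11 + 0.17 + 0.18 + 0.23 + 0.13 + 0.16 + 0.13 + 0.10 + 0.19) / 10 = 0.1440
σ̂ = R̄ / d₂ = 0.1440 / 2.534 = 0.0568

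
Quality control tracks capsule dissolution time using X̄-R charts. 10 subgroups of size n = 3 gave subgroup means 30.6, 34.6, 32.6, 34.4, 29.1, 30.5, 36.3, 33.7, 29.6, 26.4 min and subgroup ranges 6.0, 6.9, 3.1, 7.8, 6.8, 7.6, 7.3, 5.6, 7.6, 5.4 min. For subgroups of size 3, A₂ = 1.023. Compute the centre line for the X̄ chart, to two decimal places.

31.78

X̄̄ = (30.6 + 34.6 + 32.6 + 34.4 + 29.1 + 30.5 + 36.3 + 33.7 + 29.6 + 26.4) / 10 = 317.8000 / 10 = 31.7800
CL = X̄̄ = 31.7800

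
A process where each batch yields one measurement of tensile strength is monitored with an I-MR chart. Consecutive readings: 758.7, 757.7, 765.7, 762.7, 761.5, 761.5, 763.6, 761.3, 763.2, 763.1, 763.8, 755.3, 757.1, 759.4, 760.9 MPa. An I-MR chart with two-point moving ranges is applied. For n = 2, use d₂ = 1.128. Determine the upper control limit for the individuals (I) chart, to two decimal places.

767.57

X̄ = (758.7 + 757.7 + 765.7 + 762.7 + 761.5 + 761.5 + 763.6 + 761.3 + 763.2 + 763.1 + 763.8 + 755.3 + 757.1 + 759.4 + 760.9) / 15 = 761.0333
Moving ranges: 1.0, 8.0, 3.0, 1.2, 0.0, 2.1, 2.3, 1.9, 0.1, 0.7, 8.5, 1.8, 2.3, 1.5; M̄R̄ = 34.4000 / 14 = 2.4571
UCL = X̄ + 3·M̄R̄/d₂ = 761.0333 + 3 × 2.4571 / 1.128 = 767.5683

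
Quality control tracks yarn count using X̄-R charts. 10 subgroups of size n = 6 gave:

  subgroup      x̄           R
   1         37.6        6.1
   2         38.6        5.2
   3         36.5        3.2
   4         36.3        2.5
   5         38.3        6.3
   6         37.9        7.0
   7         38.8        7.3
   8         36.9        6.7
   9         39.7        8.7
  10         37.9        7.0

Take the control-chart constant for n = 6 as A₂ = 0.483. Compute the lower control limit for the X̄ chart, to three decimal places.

34.952

X̄̄ = (37.6 + 38.6 + 36.5 + 36.3 + 38.3 + 37.9 + 38.8 + 36.9 + 39.7 + 37.9) / 10 = 378.5000 / 10 = 37.8500
R̄ = (6.1 + 5.2 + 3.2 + 2.5 + 6.3 + 7.0 + 7.3 + 6.7 + 8.7 + 7.0) / 10 = 60.0000 / 10 = 6.0000
LCL = X̄̄ − A₂·R̄ = 37.8500 − 0.483 × 6.0000 = 34.9520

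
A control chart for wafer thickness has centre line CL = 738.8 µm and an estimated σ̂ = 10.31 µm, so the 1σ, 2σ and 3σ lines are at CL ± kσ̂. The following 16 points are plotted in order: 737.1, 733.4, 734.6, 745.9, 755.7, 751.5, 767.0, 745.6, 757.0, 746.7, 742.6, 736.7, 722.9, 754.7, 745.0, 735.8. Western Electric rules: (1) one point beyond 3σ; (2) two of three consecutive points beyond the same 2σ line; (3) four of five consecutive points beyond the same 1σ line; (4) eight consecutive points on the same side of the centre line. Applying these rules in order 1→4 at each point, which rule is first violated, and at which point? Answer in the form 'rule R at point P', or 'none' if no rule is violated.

rule 3 at point 9

Zone of each point (C = within 1σ̂, B = 1σ̂–2σ̂, A = 2σ̂–3σ̂, * = beyond 3σ̂; sign = side of CL): 1:-C, 2:-C, 3:-C, 4:+C, 5:+B, 6:+B, 7:+A, 8:+C, 9:+B, 10:+C, 11:+C, 12:-C, 13:-B, 14:+B, 15:+C, 16:-C
Rule 3 (four of five consecutive points beyond the same 1σ limit) is satisfied at point 9.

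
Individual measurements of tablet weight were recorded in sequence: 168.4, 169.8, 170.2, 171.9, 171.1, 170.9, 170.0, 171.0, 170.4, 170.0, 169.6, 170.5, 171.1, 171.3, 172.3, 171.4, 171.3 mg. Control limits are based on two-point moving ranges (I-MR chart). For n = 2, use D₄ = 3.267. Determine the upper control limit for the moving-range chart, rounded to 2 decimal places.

2.35

Moving ranges: 1.4, 0.4, 1.7, 0.8, 0.2, 0.9, 1.0, 0.6, 0.4, 0.4, 0.9, 0.6, 0.2, 1.0, 0.9, 0.1; M̄R̄ = 11.5000 / 16 = 0.7188
UCL_MR = D₄·M̄R̄ = 3.267 × 0.7188 = 2.3482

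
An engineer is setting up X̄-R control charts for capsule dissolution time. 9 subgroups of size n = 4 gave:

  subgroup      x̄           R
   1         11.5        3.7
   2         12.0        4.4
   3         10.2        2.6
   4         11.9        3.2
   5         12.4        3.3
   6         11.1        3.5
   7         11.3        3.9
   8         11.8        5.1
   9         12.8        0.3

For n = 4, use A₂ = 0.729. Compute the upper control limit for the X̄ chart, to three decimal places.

X̄̄ = (11.5 + 12.0 + 10.2 + 11.9 + 12.4 + 11.1 + 11.3 + 11.8 + 12.8) / 9 = 105.0000 / 9 = 11.6667
R̄ = (3.7 + 4.4 + 2.6 + 3.2 + 3.3 + 3.5 + 3.9 + 5.1 + 0.3) / 9 = 30.0000 / 9 = 3.3333
UCL = X̄̄ + A₂·R̄ = 11.6667 + 0.729 × 3.3333 = 14.0967

14.097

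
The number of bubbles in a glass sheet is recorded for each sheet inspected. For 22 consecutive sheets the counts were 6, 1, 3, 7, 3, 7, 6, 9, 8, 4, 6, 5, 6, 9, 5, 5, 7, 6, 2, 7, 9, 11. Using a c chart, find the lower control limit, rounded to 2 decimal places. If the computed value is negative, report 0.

0.00

c̄ = (6 + 1 + 3 + 7 + 3 + 7 + 6 + 9 + 8 + 4 + 6 + 5 + 6 + 9 + 5 + 5 + 7 + 6 + 2 + 7 + 9 + 11) / 22 = 132 / 22 = 6.0000
LCL = c̄ − 3√c̄ = 6.0000 − 3 × 2.4495 = -1.3485 → 0 (cannot be negative)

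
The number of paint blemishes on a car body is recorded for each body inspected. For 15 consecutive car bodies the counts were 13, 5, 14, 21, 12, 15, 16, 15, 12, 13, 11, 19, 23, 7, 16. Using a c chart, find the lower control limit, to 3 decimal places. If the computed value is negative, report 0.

2.855

c̄ = (13 + 5 + 14 + 21 + 12 + 15 + 16 + 15 + 12 + 13 + 11 + 19 + 23 + 7 + 16) / 15 = 212 / 15 = 14.1333
LCL = c̄ − 3√c̄ = 14.1333 − 3 × 3.7594 = 2.8550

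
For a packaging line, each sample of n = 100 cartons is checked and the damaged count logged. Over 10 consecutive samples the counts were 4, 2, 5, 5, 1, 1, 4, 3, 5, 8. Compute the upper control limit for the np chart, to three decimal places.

p̄ = Σdᵢ / (k·n) = 38 / (10 × 100) = 0.03800
UCL = np̄ + 3·√(np̄(1−p̄)) = 3.8000 + 3 × √(3.8000×0.96200) = 3.8000 + 3 × 1.9120 = 9.5359

9.536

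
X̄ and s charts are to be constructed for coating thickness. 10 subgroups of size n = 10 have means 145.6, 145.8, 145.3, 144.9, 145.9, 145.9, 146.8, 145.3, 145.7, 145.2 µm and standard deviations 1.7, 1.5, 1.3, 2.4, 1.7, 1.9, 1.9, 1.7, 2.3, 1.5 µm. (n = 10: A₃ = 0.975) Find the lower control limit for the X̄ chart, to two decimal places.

143.89

X̄̄ = (145.6 + 145.8 + 145.3 + 144.9 + 145.9 + 145.9 + 146.8 + 145.3 + 145.7 + 145.2) / 10 = 145.6400
s̄ = (1.7 + 1.5 + 1.3 + 2.4 + 1.7 + 1.9 + 1.9 + 1.7 + 2.3 + 1.5) / 10 = 1.7900
LCL = X̄̄ − A₃·s̄ = 145.6400 − 0.975 × 1.7900 = 143.8948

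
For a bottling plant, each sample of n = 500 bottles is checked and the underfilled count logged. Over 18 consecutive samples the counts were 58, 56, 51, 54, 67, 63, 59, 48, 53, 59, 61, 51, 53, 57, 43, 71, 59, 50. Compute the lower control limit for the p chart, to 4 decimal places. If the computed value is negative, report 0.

0.0702

p̄ = Σdᵢ / (k·n) = 1013 / (18 × 500) = 0.11256
LCL = p̄ − 3·√(p̄(1−p̄)/n) = 0.11256 − 3 × 0.01413 = 0.07015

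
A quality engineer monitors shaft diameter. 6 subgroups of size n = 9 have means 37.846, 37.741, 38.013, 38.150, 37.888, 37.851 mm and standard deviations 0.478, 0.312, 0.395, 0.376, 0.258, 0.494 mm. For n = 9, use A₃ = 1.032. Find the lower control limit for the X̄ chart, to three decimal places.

X̄̄ = (37.846 + 37.741 + 38.013 + 38.150 + 37.888 + 37.851) / 6 = 37.9148
s̄ = (0.478 + 0.312 + 0.395 + 0.376 + 0.258 + 0.494) / 6 = 0.3855
LCL = X̄̄ − A₃·s̄ = 37.9148 − 1.032 × 0.3855 = 37.5170

37.517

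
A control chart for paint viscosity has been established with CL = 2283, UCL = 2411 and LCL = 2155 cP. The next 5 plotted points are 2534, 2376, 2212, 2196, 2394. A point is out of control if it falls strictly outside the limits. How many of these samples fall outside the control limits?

Compare each point to [2155, 2411]: sample 1 = 2534 > UCL.

1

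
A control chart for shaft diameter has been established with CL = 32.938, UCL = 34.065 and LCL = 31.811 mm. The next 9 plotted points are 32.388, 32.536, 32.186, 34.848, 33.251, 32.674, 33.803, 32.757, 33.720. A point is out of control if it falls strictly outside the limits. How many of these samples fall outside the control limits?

1

Compare each point to [31.811, 34.065]: sample 4 = 34.848 > UCL.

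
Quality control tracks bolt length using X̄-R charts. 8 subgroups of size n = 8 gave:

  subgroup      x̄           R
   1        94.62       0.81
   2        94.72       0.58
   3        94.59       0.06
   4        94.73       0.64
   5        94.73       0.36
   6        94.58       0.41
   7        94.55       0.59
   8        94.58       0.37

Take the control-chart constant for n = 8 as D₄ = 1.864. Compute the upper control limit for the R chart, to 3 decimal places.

R̄ = (0.81 + 0.58 + 0.06 + 0.64 + 0.36 + 0.41 + 0.59 + 0.37) / 8 = 3.8200 / 8 = 0.4775
UCL_R = D₄·R̄ = 1.864 × 0.4775 = 0.8901

0.890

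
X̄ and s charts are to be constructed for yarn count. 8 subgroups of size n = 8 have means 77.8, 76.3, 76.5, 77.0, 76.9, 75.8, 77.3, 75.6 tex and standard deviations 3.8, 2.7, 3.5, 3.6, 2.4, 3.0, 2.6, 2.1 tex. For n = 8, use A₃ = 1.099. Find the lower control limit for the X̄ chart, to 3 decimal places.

73.394

X̄̄ = (77.8 + 76.3 + 76.5 + 77.0 + 76.9 + 75.8 + 77.3 + 75.6) / 8 = 76.6500
s̄ = (3.8 + 2.7 + 3.5 + 3.6 + 2.4 + 3.0 + 2.6 + 2.1) / 8 = 2.9625
LCL = X̄̄ − A₃·s̄ = 76.6500 − 1.099 × 2.9625 = 73.3942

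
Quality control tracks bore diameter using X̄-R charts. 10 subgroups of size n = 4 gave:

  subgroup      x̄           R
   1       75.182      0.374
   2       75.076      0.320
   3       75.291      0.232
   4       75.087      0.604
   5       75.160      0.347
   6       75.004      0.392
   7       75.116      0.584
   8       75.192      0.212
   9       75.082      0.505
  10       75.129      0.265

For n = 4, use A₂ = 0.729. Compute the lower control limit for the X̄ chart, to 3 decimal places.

74.852

X̄̄ = (75.182 + 75.076 + 75.291 + 75.087 + 75.160 + 75.004 + 75.116 + 75.192 + 75.082 + 75.129) / 10 = 751.3190 / 10 = 75.1319
R̄ = (0.374 + 0.320 + 0.232 + 0.604 + 0.347 + 0.392 + 0.584 + 0.212 + 0.505 + 0.265) / 10 = 3.8350 / 10 = 0.3835
LCL = X̄̄ − A₂·R̄ = 75.1319 − 0.729 × 0.3835 = 74.8523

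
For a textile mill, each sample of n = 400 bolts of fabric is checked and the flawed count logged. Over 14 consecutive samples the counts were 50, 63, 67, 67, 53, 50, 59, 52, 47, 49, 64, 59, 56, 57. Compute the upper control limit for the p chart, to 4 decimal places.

p̄ = Σdᵢ / (k·n) = 793 / (14 × 400) = 0.14161
UCL = p̄ + 3·√(p̄(1−p̄)/n) = 0.14161 + 3 × √(0.14161×0.85839/400) = 0.14161 + 3 × 0.01743 = 0.19390

0.1939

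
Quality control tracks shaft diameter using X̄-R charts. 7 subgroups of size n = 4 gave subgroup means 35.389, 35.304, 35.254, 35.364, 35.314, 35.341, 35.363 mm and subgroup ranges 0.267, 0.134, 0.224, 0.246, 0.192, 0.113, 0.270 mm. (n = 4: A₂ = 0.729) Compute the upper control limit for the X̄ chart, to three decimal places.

X̄̄ = (35.389 + 35.304 + 35.254 + 35.364 + 35.314 + 35.341 + 35.363) / 7 = 247.3290 / 7 = 35.3327
R̄ = (0.267 + 0.134 + 0.224 + 0.246 + 0.192 + 0.113 + 0.270) / 7 = 1.4460 / 7 = 0.2066
UCL = X̄̄ + A₂·R̄ = 35.3327 + 0.729 × 0.2066 = 35.4833

35.483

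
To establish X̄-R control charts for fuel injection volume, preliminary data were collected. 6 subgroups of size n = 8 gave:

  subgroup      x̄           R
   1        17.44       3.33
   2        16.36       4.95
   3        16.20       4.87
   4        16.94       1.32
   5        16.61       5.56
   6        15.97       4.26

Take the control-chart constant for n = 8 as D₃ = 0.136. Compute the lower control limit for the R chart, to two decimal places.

R̄ = (3.33 + 4.95 + 4.87 + 1.32 + 5.56 + 4.26) / 6 = 24.2900 / 6 = 4.0483
LCL_R = D₃·R̄ = 0.136 × 4.0483 = 0.5506

0.55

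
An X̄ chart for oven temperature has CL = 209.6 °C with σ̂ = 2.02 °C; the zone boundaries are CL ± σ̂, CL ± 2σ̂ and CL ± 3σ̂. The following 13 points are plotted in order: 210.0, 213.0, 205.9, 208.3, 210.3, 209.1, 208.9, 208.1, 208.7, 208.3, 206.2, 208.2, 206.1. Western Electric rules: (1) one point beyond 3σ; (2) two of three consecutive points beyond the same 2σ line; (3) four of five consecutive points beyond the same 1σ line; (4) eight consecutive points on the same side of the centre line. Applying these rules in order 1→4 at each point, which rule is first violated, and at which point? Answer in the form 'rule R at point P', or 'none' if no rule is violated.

Zone of each point (C = within 1σ̂, B = 1σ̂–2σ̂, A = 2σ̂–3σ̂, * = beyond 3σ̂; sign = side of CL): 1:+C, 2:+B, 3:-B, 4:-C, 5:+C, 6:-C, 7:-C, 8:-C, 9:-C, 10:-C, 11:-B, 12:-C, 13:-B
Rule 4 (eight consecutive points on the same side of the centre line) is satisfied at point 13.

rule 4 at point 13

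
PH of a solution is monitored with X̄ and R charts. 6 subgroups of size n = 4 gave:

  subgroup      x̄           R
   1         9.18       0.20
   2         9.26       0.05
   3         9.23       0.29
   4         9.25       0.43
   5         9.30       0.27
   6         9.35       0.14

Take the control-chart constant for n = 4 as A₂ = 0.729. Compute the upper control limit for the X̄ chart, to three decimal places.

9.429

X̄̄ = (9.18 + 9.26 + 9.23 + 9.25 + 9.30 + 9.35) / 6 = 55.5700 / 6 = 9.2617
R̄ = (0.20 + 0.05 + 0.29 + 0.43 + 0.27 + 0.14) / 6 = 1.3800 / 6 = 0.2300
UCL = X̄̄ + A₂·R̄ = 9.2617 + 0.729 × 0.2300 = 9.4293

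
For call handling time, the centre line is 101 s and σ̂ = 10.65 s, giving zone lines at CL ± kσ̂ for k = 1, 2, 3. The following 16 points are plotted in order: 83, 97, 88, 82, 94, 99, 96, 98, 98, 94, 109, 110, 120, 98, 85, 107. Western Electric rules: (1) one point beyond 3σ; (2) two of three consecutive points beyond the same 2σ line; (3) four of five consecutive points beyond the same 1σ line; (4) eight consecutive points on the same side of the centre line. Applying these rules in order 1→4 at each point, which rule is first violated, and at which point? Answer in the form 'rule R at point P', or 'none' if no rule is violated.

rule 4 at point 8

Zone of each point (C = within 1σ̂, B = 1σ̂–2σ̂, A = 2σ̂–3σ̂, * = beyond 3σ̂; sign = side of CL): 1:-B, 2:-C, 3:-B, 4:-B, 5:-C, 6:-C, 7:-C, 8:-C, 9:-C, 10:-C, 11:+C, 12:+C, 13:+B, 14:-C, 15:-B, 16:+C
Rule 4 (eight consecutive points on the same side of the centre line) is satisfied at point 8.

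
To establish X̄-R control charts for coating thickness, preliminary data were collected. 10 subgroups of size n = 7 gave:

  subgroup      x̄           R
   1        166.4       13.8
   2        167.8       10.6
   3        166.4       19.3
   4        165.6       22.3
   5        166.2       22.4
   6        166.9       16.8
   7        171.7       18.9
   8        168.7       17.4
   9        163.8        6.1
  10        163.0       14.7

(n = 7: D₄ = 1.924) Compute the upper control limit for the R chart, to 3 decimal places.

R̄ = (13.8 + 10.6 + 19.3 + 22.3 + 22.4 + 16.8 + 18.9 + 17.4 + 6.1 + 14.7) / 10 = 162.3000 / 10 = 16.2300
UCL_R = D₄·R̄ = 1.924 × 16.2300 = 31.2265

31.227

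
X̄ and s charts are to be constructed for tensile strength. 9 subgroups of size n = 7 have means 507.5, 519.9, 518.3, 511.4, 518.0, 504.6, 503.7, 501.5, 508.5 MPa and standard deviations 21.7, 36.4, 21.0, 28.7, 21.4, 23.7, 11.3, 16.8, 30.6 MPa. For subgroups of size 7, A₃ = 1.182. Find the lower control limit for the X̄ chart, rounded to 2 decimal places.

X̄̄ = (507.5 + 519.9 + 518.3 + 511.4 + 518.0 + 504.6 + 503.7 + 501.5 + 508.5) / 9 = 510.3778
s̄ = (21.7 + 36.4 + 21.0 + 28.7 + 21.4 + 23.7 + 11.3 + 16.8 + 30.6) / 9 = 23.5111
LCL = X̄̄ − A₃·s̄ = 510.3778 − 1.182 × 23.5111 = 482.5876

482.59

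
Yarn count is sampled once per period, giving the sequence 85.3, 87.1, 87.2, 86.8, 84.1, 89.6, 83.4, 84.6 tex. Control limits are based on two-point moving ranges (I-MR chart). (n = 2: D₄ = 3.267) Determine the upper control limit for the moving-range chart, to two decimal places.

Moving ranges: 1.8, 0.1, 0.4, 2.7, 5.5, 6.2, 1.2; M̄R̄ = 17.9000 / 7 = 2.5571
UCL_MR = D₄·M̄R̄ = 3.267 × 2.5571 = 8.3542

8.35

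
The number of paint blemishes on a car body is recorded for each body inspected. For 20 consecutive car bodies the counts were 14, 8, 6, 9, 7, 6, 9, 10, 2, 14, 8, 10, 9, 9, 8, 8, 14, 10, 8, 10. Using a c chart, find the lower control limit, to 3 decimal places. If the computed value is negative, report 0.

c̄ = (14 + 8 + 6 + 9 + 7 + 6 + 9 + 10 + 2 + 14 + 8 + 10 + 9 + 9 + 8 + 8 + 14 + 10 + 8 + 10) / 20 = 179 / 20 = 8.9500
LCL = c̄ − 3√c̄ = 8.9500 − 3 × 2.9917 = -0.0250 → 0 (cannot be negative)

0.000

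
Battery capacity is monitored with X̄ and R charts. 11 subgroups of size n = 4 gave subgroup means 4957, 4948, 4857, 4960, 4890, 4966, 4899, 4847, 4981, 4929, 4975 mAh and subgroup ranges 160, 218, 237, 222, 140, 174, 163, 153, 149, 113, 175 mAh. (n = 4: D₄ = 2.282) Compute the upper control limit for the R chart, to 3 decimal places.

394.993

R̄ = (160 + 218 + 237 + 222 + 140 + 174 + 163 + 153 + 149 + 113 + 175) / 11 = 1904.0000 / 11 = 173.0909
UCL_R = D₄·R̄ = 2.282 × 173.0909 = 394.9935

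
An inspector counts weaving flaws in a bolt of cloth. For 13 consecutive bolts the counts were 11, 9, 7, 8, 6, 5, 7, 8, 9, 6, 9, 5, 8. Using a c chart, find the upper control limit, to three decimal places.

15.775

c̄ = (11 + 9 + 7 + 8 + 6 + 5 + 7 + 8 + 9 + 6 + 9 + 5 + 8) / 13 = 98 / 13 = 7.5385
UCL = c̄ + 3√c̄ = 7.5385 + 3 × √7.5385 = 7.5385 + 3 × 2.7456 = 15.7753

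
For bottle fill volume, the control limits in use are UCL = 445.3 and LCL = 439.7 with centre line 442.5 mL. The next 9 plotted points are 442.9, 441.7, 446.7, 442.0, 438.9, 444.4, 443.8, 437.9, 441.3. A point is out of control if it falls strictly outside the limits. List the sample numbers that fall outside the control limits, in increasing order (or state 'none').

3, 5, 8

Compare each point to [439.7, 445.3]: sample 3 = 446.7 > UCL; sample 5 = 438.9 < LCL; sample 8 = 437.9 < LCL.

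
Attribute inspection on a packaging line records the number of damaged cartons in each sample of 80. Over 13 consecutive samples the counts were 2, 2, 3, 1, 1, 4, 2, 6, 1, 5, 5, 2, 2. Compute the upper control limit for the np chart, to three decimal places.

7.674

p̄ = Σdᵢ / (k·n) = 36 / (13 × 80) = 0.03462
UCL = np̄ + 3·√(np̄(1−p̄)) = 2.7692 + 3 × √(2.7692×0.96538) = 2.7692 + 3 × 1.6350 = 7.6744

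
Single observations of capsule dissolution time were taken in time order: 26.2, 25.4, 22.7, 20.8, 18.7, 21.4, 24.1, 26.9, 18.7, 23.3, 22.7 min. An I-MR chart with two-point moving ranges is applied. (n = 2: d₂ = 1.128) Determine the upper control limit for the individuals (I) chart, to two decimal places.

30.55

X̄ = (26.2 + 25.4 + 22.7 + 20.8 + 18.7 + 21.4 + 24.1 + 26.9 + 18.7 + 23.3 + 22.7) / 11 = 22.8091
Moving ranges: 0.8, 2.7, 1.9, 2.1, 2.7, 2.7, 2.8, 8.2, 4.6, 0.6; M̄R̄ = 29.1000 / 10 = 2.9100
UCL = X̄ + 3·M̄R̄/d₂ = 22.8091 + 3 × 2.9100 / 1.128 = 30.5485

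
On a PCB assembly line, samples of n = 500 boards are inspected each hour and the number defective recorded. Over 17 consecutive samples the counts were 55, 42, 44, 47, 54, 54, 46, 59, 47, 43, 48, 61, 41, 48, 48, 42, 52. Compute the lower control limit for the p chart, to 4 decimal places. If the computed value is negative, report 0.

0.0579

p̄ = Σdᵢ / (k·n) = 831 / (17 × 500) = 0.09776
LCL = p̄ − 3·√(p̄(1−p̄)/n) = 0.09776 − 3 × 0.01328 = 0.05792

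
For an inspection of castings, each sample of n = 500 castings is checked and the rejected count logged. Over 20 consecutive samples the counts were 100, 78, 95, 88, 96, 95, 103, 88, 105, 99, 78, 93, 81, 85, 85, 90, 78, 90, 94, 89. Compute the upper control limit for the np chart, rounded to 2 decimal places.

p̄ = Σdᵢ / (k·n) = 1810 / (20 × 500) = 0.18100
UCL = np̄ + 3·√(np̄(1−p̄)) = 90.5000 + 3 × √(90.5000×0.81900) = 90.5000 + 3 × 8.6093 = 116.3278

116.33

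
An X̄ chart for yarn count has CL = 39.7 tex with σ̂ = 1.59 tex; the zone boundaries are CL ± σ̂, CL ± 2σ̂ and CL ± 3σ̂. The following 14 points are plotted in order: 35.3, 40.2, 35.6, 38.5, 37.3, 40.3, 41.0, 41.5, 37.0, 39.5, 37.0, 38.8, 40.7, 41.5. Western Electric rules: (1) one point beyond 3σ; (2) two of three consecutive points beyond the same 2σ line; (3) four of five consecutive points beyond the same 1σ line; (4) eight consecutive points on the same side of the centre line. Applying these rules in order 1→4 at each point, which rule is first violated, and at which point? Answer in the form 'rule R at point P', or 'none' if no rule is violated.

rule 2 at point 3

Zone of each point (C = within 1σ̂, B = 1σ̂–2σ̂, A = 2σ̂–3σ̂, * = beyond 3σ̂; sign = side of CL): 1:-A, 2:+C, 3:-A, 4:-C, 5:-B, 6:+C, 7:+C, 8:+B, 9:-B, 10:-C, 11:-B, 12:-C, 13:+C, 14:+B
Rule 2 (two of three consecutive points beyond the same 2σ limit) is satisfied at point 3.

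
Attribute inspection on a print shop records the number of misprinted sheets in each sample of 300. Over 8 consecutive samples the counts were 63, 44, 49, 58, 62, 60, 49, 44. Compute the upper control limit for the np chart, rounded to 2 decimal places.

p̄ = Σdᵢ / (k·n) = 429 / (8 × 300) = 0.17875
UCL = np̄ + 3·√(np̄(1−p̄)) = 53.6250 + 3 × √(53.6250×0.82125) = 53.6250 + 3 × 6.6362 = 73.5337

73.53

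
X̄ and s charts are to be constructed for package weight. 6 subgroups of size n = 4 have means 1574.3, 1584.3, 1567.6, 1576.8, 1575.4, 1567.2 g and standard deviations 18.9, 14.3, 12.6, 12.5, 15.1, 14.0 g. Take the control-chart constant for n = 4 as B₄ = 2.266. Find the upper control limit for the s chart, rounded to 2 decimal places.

33.01

s̄ = (18.9 + 14.3 + 12.6 + 12.5 + 15.1 + 14.0) / 6 = 14.5667
UCL_s = B₄·s̄ = 2.266 × 14.5667 = 33.0081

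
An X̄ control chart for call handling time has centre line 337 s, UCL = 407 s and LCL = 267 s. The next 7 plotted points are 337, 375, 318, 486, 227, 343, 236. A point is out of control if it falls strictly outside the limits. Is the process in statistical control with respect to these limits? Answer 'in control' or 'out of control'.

out of control

Compare each point to [267, 407]: sample 4 = 486 > UCL; sample 5 = 227 < LCL; sample 7 = 236 < LCL.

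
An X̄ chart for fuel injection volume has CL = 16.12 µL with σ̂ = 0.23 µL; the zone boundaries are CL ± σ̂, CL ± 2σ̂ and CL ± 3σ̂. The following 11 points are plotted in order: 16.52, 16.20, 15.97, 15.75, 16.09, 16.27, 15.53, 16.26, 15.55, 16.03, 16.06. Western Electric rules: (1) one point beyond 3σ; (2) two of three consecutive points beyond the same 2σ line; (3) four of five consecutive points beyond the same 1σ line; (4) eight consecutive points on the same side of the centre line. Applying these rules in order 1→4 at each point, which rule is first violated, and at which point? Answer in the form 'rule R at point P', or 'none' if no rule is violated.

Zone of each point (C = within 1σ̂, B = 1σ̂–2σ̂, A = 2σ̂–3σ̂, * = beyond 3σ̂; sign = side of CL): 1:+B, 2:+C, 3:-C, 4:-B, 5:-C, 6:+C, 7:-A, 8:+C, 9:-A, 10:-C, 11:-C
Rule 2 (two of three consecutive points beyond the same 2σ limit) is satisfied at point 9.

rule 2 at point 9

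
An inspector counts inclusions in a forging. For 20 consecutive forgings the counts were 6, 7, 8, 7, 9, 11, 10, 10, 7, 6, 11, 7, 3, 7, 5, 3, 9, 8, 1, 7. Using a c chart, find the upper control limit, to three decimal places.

15.094

c̄ = (6 + 7 + 8 + 7 + 9 + 11 + 10 + 10 + 7 + 6 + 11 + 7 + 3 + 7 + 5 + 3 + 9 + 8 + 1 + 7) / 20 = 142 / 20 = 7.1000
UCL = c̄ + 3√c̄ = 7.1000 + 3 × √7.1000 = 7.1000 + 3 × 2.6646 = 15.0937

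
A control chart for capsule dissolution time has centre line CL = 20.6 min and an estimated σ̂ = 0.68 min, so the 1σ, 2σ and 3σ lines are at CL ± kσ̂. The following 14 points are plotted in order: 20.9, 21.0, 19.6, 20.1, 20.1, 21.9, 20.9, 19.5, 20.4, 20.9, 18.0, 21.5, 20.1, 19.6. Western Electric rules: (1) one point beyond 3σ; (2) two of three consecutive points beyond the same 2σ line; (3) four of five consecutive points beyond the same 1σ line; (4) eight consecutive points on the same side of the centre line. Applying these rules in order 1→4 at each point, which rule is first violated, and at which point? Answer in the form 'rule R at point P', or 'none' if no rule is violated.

rule 1 at point 11

Zone of each point (C = within 1σ̂, B = 1σ̂–2σ̂, A = 2σ̂–3σ̂, * = beyond 3σ̂; sign = side of CL): 1:+C, 2:+C, 3:-B, 4:-C, 5:-C, 6:+B, 7:+C, 8:-B, 9:-C, 10:+C, 11:-*, 12:+B, 13:-C, 14:-B
Rule 1 (one point beyond the 3σ limits) is satisfied at point 11.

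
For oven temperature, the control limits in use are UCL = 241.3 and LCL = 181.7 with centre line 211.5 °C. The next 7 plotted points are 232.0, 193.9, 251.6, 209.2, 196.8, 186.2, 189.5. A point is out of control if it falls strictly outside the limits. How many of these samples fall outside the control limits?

1

Compare each point to [181.7, 241.3]: sample 3 = 251.6 > UCL.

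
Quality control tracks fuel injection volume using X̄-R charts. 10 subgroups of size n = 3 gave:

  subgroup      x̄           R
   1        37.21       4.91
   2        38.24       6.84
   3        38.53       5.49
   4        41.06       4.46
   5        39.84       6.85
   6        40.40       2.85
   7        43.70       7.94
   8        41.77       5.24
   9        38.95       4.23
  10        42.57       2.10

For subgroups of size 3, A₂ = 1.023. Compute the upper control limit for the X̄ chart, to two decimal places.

45.44

X̄̄ = (37.21 + 38.24 + 38.53 + 41.06 + 39.84 + 40.40 + 43.70 + 41.77 + 38.95 + 42.57) / 10 = 402.2700 / 10 = 40.2270
R̄ = (4.91 + 6.84 + 5.49 + 4.46 + 6.85 + 2.85 + 7.94 + 5.24 + 4.23 + 2.10) / 10 = 50.9100 / 10 = 5.0910
UCL = X̄̄ + A₂·R̄ = 40.2270 + 1.023 × 5.0910 = 45.4351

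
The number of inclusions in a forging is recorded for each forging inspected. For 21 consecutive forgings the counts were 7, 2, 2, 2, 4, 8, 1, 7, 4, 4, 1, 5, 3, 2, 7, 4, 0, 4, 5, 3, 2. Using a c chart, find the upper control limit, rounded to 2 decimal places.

9.41

c̄ = (7 + 2 + 2 + 2 + 4 + 8 + 1 + 7 + 4 + 4 + 1 + 5 + 3 + 2 + 7 + 4 + 0 + 4 + 5 + 3 + 2) / 21 = 77 / 21 = 3.6667
UCL = c̄ + 3√c̄ = 3.6667 + 3 × √3.6667 = 3.6667 + 3 × 1.9149 = 9.4112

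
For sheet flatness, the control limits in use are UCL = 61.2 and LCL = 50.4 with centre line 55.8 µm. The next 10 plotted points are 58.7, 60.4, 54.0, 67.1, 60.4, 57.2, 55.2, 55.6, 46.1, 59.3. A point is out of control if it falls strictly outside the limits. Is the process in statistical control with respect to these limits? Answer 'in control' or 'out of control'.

Compare each point to [50.4, 61.2]: sample 4 = 67.1 > UCL; sample 9 = 46.1 < LCL.

out of control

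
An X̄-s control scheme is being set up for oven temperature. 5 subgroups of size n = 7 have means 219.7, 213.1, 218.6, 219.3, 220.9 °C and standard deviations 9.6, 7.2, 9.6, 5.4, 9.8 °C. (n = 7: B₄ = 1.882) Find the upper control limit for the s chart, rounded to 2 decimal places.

15.66

s̄ = (9.6 + 7.2 + 9.6 + 5.4 + 9.8) / 5 = 8.3200
UCL_s = B₄·s̄ = 1.882 × 8.3200 = 15.6582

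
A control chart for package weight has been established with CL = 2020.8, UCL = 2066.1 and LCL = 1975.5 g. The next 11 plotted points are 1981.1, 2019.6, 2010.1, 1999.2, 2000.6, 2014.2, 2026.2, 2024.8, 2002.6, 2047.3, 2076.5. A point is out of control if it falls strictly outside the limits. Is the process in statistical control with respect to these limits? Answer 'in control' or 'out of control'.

Compare each point to [1975.5, 2066.1]: sample 11 = 2076.5 > UCL.

out of control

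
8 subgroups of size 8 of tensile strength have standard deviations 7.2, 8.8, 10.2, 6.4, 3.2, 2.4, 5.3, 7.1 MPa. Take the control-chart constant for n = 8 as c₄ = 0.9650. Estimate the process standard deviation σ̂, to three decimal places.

6.554

s̄ = (7.2 + 8.8 + 10.2 + 6.4 + 3.2 + 2.4 + 5.3 + 7.1) / 8 = 6.3250
σ̂ = s̄ / c₄ = 6.3250 / 0.9650 = 6.5544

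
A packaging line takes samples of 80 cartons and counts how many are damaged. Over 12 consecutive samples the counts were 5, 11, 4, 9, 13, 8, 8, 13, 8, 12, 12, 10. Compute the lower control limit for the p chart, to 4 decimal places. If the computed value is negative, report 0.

0.0096

p̄ = Σdᵢ / (k·n) = 113 / (12 × 80) = 0.11771
LCL = p̄ − 3·√(p̄(1−p̄)/n) = 0.11771 − 3 × 0.03603 = 0.00962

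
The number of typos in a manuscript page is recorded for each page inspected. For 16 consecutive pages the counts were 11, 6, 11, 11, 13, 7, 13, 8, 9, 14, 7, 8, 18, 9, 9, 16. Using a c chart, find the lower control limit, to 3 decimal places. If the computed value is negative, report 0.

0.846

c̄ = (11 + 6 + 11 + 11 + 13 + 7 + 13 + 8 + 9 + 14 + 7 + 8 + 18 + 9 + 9 + 16) / 16 = 170 / 16 = 10.6250
LCL = c̄ − 3√c̄ = 10.6250 − 3 × 3.2596 = 0.8462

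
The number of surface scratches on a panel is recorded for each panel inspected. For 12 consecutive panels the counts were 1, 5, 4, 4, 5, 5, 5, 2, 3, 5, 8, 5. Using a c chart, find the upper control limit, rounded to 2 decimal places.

10.58

c̄ = (1 + 5 + 4 + 4 + 5 + 5 + 5 + 2 + 3 + 5 + 8 + 5) / 12 = 52 / 12 = 4.3333
UCL = c̄ + 3√c̄ = 4.3333 + 3 × √4.3333 = 4.3333 + 3 × 2.0817 = 10.5783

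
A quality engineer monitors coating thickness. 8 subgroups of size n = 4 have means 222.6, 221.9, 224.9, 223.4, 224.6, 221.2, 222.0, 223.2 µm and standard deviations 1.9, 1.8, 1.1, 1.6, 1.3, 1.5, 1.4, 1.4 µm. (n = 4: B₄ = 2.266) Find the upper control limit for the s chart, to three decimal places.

3.399

s̄ = (1.9 + 1.8 + 1.1 + 1.6 + 1.3 + 1.5 + 1.4 + 1.4) / 8 = 1.5000
UCL_s = B₄·s̄ = 2.266 × 1.5000 = 3.3990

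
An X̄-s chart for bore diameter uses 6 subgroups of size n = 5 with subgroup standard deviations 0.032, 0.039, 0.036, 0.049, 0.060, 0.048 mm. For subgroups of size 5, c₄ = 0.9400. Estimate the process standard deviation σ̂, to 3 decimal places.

0.047

s̄ = (0.032 + 0.039 + 0.036 + 0.049 + 0.060 + 0.048) / 6 = 0.0440
σ̂ = s̄ / c₄ = 0.0440 / 0.9400 = 0.0468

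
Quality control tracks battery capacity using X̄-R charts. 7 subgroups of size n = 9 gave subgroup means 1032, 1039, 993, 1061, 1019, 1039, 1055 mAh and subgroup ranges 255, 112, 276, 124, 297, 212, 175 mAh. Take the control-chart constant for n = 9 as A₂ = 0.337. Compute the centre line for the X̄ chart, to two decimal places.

1034.00

X̄̄ = (1032 + 1039 + 993 + 1061 + 1019 + 1039 + 1055) / 7 = 7238.0000 / 7 = 1034.0000
CL = X̄̄ = 1034.0000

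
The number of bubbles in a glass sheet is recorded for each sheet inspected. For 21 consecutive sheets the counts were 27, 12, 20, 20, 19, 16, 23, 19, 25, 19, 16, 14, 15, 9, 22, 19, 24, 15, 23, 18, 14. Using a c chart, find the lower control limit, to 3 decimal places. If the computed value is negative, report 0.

5.612

c̄ = (27 + 12 + 20 + 20 + 19 + 16 + 23 + 19 + 25 + 19 + 16 + 14 + 15 + 9 + 22 + 19 + 24 + 15 + 23 + 18 + 14) / 21 = 389 / 21 = 18.5238
LCL = c̄ − 3√c̄ = 18.5238 − 3 × 4.3039 = 5.6120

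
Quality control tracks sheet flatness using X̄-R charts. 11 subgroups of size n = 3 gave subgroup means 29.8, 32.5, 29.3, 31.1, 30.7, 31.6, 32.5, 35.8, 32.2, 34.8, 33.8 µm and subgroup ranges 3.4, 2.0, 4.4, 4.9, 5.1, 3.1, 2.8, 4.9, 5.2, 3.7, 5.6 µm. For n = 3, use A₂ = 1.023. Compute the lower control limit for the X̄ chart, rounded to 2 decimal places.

X̄̄ = (29.8 + 32.5 + 29.3 + 31.1 + 30.7 + 31.6 + 32.5 + 35.8 + 32.2 + 34.8 + 33.8) / 11 = 354.1000 / 11 = 32.1909
R̄ = (3.4 + 2.0 + 4.4 + 4.9 + 5.1 + 3.1 + 2.8 + 4.9 + 5.2 + 3.7 + 5.6) / 11 = 45.1000 / 11 = 4.1000
LCL = X̄̄ − A₂·R̄ = 32.1909 − 1.023 × 4.1000 = 27.9966

28.00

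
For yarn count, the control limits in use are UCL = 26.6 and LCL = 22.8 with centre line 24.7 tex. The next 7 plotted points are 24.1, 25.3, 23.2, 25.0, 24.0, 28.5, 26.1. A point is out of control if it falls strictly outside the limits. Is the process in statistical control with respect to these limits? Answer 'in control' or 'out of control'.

out of control

Compare each point to [22.8, 26.6]: sample 6 = 28.5 > UCL.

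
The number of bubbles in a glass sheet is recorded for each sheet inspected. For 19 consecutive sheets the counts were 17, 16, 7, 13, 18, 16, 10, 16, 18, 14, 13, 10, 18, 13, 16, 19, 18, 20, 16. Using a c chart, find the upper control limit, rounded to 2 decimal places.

c̄ = (17 + 16 + 7 + 13 + 18 + 16 + 10 + 16 + 18 + 14 + 13 + 10 + 18 + 13 + 16 + 19 + 18 + 20 + 16) / 19 = 288 / 19 = 15.1579
UCL = c̄ + 3√c̄ = 15.1579 + 3 × √15.1579 = 15.1579 + 3 × 3.8933 = 26.8378

26.84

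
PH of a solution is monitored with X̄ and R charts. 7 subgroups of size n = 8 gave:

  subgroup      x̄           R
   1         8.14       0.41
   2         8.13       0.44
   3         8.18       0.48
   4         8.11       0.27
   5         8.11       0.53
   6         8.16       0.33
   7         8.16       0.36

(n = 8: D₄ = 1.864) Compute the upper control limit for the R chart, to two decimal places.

0.75

R̄ = (0.41 + 0.44 + 0.48 + 0.27 + 0.53 + 0.33 + 0.36) / 7 = 2.8200 / 7 = 0.4029
UCL_R = D₄·R̄ = 1.864 × 0.4029 = 0.7509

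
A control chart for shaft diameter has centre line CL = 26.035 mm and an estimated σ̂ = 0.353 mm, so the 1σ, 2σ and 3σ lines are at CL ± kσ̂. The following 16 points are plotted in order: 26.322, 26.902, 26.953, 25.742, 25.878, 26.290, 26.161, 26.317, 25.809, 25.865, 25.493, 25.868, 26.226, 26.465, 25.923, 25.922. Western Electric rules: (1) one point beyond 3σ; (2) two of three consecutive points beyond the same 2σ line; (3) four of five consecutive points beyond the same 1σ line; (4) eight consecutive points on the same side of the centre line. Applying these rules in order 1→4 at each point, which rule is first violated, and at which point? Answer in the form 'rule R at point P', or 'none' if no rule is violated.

rule 2 at point 3

Zone of each point (C = within 1σ̂, B = 1σ̂–2σ̂, A = 2σ̂–3σ̂, * = beyond 3σ̂; sign = side of CL): 1:+C, 2:+A, 3:+A, 4:-C, 5:-C, 6:+C, 7:+C, 8:+C, 9:-C, 10:-C, 11:-B, 12:-C, 13:+C, 14:+B, 15:-C, 16:-C
Rule 2 (two of three consecutive points beyond the same 2σ limit) is satisfied at point 3.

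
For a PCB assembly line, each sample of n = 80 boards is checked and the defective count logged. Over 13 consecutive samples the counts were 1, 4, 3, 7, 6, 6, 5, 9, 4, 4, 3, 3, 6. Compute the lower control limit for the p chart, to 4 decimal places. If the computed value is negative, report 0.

0.0000

p̄ = Σdᵢ / (k·n) = 61 / (13 × 80) = 0.05865
LCL = p̄ − 3·√(p̄(1−p̄)/n) = 0.05865 − 3 × 0.02627 = -0.02016 → 0 (negative, so LCL = 0)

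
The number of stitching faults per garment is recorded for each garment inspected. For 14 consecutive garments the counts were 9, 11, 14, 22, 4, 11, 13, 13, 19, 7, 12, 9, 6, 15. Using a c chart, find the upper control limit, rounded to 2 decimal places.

c̄ = (9 + 11 + 14 + 22 + 4 + 11 + 13 + 13 + 19 + 7 + 12 + 9 + 6 + 15) / 14 = 165 / 14 = 11.7857
UCL = c̄ + 3√c̄ = 11.7857 + 3 × √11.7857 = 11.7857 + 3 × 3.4330 = 22.0848

22.08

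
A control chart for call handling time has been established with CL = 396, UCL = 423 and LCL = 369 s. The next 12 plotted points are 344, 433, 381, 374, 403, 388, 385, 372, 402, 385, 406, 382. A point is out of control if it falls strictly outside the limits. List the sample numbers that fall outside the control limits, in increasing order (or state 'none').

1, 2

Compare each point to [369, 423]: sample 1 = 344 < LCL; sample 2 = 433 > UCL.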